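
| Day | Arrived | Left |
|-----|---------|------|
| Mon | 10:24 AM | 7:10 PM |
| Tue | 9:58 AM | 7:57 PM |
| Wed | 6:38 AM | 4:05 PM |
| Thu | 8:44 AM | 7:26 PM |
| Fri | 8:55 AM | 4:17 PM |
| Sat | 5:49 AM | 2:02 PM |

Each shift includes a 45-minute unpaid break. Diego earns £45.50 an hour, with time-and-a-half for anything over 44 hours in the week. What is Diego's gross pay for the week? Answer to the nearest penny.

Mon: 10:24 AM–7:10 PM = 8 h 46 min; less 45 min break → 8 h 1 min
Tue: 9:58 AM–7:57 PM = 9 h 59 min; less 45 min break → 9 h 14 min
Wed: 6:38 AM–4:05 PM = 9 h 27 min; less 45 min break → 8 h 42 min
Thu: 8:44 AM–7:26 PM = 10 h 42 min; less 45 min break → 9 h 57 min
Fri: 8:55 AM–4:17 PM = 7 h 22 min; less 45 min break → 6 h 37 min
Sat: 5:49 AM–2:02 PM = 8 h 13 min; less 45 min break → 7 h 28 min
Total worked: 49 h 59 min = 2999 min.
Regular 44 h 0 min = 2640 min at £45.50/h; overtime 5 h 59 min = 359 min at £68.25/h.
Pay = (2640 × £45.50 + 359 × £68.25) ÷ 60 = £2410.36.

£2410.36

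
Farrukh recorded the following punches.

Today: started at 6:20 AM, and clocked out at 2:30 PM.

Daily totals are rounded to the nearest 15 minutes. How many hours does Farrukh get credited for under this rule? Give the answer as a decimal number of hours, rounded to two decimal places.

Today: 6:20 AM–2:30 PM = 8 h 10 min → rounds to 8 h 15 min

8.25 hours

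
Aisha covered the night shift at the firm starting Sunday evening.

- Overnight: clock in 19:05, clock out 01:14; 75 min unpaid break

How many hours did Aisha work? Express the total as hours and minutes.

Overnight: 19:05 → midnight = 4 h 55 min; midnight → 01:14 = 1 h 14 min; span 6 h 9 min; less 75 min break → 4 h 54 min

4 h 54 min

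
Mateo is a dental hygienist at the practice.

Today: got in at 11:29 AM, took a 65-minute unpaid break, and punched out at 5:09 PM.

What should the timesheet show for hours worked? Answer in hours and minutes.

Today: 11:29 AM–5:09 PM = 5 h 40 min; less 65 min break → 4 h 35 min

4 h 35 min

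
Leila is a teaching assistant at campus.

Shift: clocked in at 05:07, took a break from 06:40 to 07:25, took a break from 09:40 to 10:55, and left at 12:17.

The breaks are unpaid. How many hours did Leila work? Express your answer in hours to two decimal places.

Shift: 05:07–12:17 = 7 h 10 min; less 120 min break → 5 h 10 min

5.17 hours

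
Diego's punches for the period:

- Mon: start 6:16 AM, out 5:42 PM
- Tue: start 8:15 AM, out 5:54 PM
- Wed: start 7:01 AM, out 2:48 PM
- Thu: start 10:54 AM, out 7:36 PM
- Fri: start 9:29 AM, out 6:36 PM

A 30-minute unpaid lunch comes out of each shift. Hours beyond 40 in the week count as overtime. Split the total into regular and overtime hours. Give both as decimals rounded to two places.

Regular 40.00 hours, overtime 4.18 hours

Mon: 6:16 AM–5:42 PM = 11 h 26 min; less 30 min break → 10 h 56 min
Tue: 8:15 AM–5:54 PM = 9 h 39 min; less 30 min break → 9 h 9 min
Wed: 7:01 AM–2:48 PM = 7 h 47 min; less 30 min break → 7 h 17 min
Thu: 10:54 AM–7:36 PM = 8 h 42 min; less 30 min break → 8 h 12 min
Fri: 9:29 AM–6:36 PM = 9 h 7 min; less 30 min break → 8 h 37 min
Total worked: 44 h 11 min = 44.18 h.
Threshold 40 h → overtime 4 h 11 min, regular 40 h 0 min.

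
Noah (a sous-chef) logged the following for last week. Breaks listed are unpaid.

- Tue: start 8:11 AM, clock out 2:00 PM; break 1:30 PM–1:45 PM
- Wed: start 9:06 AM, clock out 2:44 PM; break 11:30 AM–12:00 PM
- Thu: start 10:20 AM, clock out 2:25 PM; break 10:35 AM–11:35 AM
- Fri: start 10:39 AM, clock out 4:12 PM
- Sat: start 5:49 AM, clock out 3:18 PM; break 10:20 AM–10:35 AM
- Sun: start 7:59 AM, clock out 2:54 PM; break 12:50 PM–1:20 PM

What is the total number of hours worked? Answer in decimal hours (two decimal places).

34.98 hours

Tue: 8:11 AM–2:00 PM = 5 h 49 min; less 15 min break → 5 h 34 min
Wed: 9:06 AM–2:44 PM = 5 h 38 min; less 30 min break → 5 h 8 min
Thu: 10:20 AM–2:25 PM = 4 h 5 min; less 60 min break → 3 h 5 min
Fri: 10:39 AM–4:12 PM = 5 h 33 min
Sat: 5:49 AM–3:18 PM = 9 h 29 min; less 15 min break → 9 h 14 min
Sun: 7:59 AM–2:54 PM = 6 h 55 min; less 30 min break → 6 h 25 min
Total: 5 h 34 min + 5 h 8 min + 3 h 5 min + 5 h 33 min + 9 h 14 min + 6 h 25 min = 34 h 59 min.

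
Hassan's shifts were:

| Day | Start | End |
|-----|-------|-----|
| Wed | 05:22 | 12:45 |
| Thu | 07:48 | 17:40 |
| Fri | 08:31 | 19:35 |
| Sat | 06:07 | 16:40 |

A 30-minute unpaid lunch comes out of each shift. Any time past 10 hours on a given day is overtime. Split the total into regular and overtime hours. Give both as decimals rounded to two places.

Regular 36.25 hours, overtime 0.62 hours

Wed: 05:22–12:45 = 7 h 23 min; less 30 min break → 6 h 53 min
Thu: 07:48–17:40 = 9 h 52 min; less 30 min break → 9 h 22 min
Fri: 08:31–19:35 = 11 h 4 min; less 30 min break → 10 h 34 min
Sat: 06:07–16:40 = 10 h 33 min; less 30 min break → 10 h 3 min
Wed reg 6 h 53 min / OT 0 h 0 min; Thu reg 9 h 22 min / OT 0 h 0 min; Fri reg 10 h 0 min / OT 0 h 34 min; Sat reg 10 h 0 min / OT 0 h 3 min.
Totals: regular 36 h 15 min, overtime 0 h 37 min.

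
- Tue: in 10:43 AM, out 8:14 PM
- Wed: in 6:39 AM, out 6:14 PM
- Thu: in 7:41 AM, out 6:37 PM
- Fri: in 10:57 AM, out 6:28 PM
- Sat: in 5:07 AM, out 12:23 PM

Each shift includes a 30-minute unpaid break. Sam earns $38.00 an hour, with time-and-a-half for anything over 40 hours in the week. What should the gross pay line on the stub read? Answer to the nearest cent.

Tue: 10:43 AM–8:14 PM = 9 h 31 min; less 30 min break → 9 h 1 min
Wed: 6:39 AM–6:14 PM = 11 h 35 min; less 30 min break → 11 h 5 min
Thu: 7:41 AM–6:37 PM = 10 h 56 min; less 30 min break → 10 h 26 min
Fri: 10:57 AM–6:28 PM = 7 h 31 min; less 30 min break → 7 h 1 min
Sat: 5:07 AM–12:23 PM = 7 h 16 min; less 30 min break → 6 h 46 min
Total worked: 44 h 19 min = 2659 min.
Regular 40 h 0 min = 2400 min at $38.00/h; overtime 4 h 19 min = 259 min at $57.00/h.
Pay = (2400 × $38.00 + 259 × $57.00) ÷ 60 = $1766.05.

$1766.05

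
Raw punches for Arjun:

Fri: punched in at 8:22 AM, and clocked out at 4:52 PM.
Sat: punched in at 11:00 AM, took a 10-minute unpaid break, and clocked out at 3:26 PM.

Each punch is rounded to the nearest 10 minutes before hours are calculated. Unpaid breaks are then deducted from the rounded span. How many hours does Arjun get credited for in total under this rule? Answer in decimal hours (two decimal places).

12.83 hours

Fri: in 8:22 AM→8:20 AM, out 4:52 PM→4:50 PM; 8 h 30 min
Sat: in 11:00 AM→11:00 AM, out 3:26 PM→3:30 PM; 4 h 30 min − 10 min = 4 h 20 min
Total credited: 12 h 50 min.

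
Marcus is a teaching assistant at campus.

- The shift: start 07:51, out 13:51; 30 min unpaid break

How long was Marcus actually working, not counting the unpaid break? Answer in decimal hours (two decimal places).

5.50 hours

The shift: 07:51–13:51 = 6 h 0 min; less 30 min break → 5 h 30 min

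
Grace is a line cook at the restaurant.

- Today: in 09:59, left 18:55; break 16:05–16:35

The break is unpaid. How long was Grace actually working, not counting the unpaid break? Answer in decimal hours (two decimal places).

Today: 09:59–18:55 = 8 h 56 min; less 30 min break → 8 h 26 min

8.43 hours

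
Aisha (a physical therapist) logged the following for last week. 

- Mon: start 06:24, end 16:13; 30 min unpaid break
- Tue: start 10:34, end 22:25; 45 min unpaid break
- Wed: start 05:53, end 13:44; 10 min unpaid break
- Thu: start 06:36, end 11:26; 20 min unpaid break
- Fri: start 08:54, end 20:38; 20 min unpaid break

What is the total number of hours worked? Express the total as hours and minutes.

Mon: 06:24–16:13 = 9 h 49 min; less 30 min break → 9 h 19 min
Tue: 10:34–22:25 = 11 h 51 min; less 45 min break → 11 h 6 min
Wed: 05:53–13:44 = 7 h 51 min; less 10 min break → 7 h 41 min
Thu: 06:36–11:26 = 4 h 50 min; less 20 min break → 4 h 30 min
Fri: 08:54–20:38 = 11 h 44 min; less 20 min break → 11 h 24 min
Total: 9 h 19 min + 11 h 6 min + 7 h 41 min + 4 h 30 min + 11 h 24 min = 44 h 0 min.

44 h 0 min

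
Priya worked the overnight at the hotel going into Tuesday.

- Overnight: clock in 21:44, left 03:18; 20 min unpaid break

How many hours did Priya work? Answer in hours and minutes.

5 h 14 min

Overnight: 21:44 → midnight = 2 h 16 min; midnight → 03:18 = 3 h 18 min; span 5 h 34 min; less 20 min break → 5 h 14 min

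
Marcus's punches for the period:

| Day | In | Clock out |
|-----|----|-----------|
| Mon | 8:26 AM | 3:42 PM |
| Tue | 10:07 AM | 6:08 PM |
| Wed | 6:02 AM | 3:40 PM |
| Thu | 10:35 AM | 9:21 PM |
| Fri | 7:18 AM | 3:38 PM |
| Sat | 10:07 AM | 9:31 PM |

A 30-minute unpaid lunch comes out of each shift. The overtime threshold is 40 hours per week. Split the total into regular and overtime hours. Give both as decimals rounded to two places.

Regular 40.00 hours, overtime 12.42 hours

Mon: 8:26 AM–3:42 PM = 7 h 16 min; less 30 min break → 6 h 46 min
Tue: 10:07 AM–6:08 PM = 8 h 1 min; less 30 min break → 7 h 31 min
Wed: 6:02 AM–3:40 PM = 9 h 38 min; less 30 min break → 9 h 8 min
Thu: 10:35 AM–9:21 PM = 10 h 46 min; less 30 min break → 10 h 16 min
Fri: 7:18 AM–3:38 PM = 8 h 20 min; less 30 min break → 7 h 50 min
Sat: 10:07 AM–9:31 PM = 11 h 24 min; less 30 min break → 10 h 54 min
Total worked: 52 h 25 min = 52.42 h.
Threshold 40 h → overtime 12 h 25 min, regular 40 h 0 min.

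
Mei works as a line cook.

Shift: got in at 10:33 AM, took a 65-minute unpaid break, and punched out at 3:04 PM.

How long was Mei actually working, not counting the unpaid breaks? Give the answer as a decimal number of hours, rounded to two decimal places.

3.43 hours

Shift: 10:33 AM–3:04 PM = 4 h 31 min; less 65 min break → 3 h 26 min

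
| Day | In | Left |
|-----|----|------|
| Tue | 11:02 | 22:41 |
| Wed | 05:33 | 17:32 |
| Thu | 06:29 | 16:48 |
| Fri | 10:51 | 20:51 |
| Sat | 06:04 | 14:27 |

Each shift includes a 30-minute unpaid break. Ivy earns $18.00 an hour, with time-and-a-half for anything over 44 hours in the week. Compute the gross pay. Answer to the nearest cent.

$949.50

Tue: 11:02–22:41 = 11 h 39 min; less 30 min break → 11 h 9 min
Wed: 05:33–17:32 = 11 h 59 min; less 30 min break → 11 h 29 min
Thu: 06:29–16:48 = 10 h 19 min; less 30 min break → 9 h 49 min
Fri: 10:51–20:51 = 10 h 0 min; less 30 min break → 9 h 30 min
Sat: 06:04–14:27 = 8 h 23 min; less 30 min break → 7 h 53 min
Total worked: 49 h 50 min = 2990 min.
Regular 44 h 0 min = 2640 min at $18.00/h; overtime 5 h 50 min = 350 min at $27.00/h.
Pay = (2640 × $18.00 + 350 × $27.00) ÷ 60 = $949.50.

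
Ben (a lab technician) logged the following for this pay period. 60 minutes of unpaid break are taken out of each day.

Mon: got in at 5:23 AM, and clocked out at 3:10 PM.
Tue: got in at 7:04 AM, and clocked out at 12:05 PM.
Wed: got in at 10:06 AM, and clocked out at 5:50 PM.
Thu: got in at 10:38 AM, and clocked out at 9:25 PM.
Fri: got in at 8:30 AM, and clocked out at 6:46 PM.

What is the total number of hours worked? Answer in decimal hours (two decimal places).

Mon: 5:23 AM–3:10 PM = 9 h 47 min; less 60 min break → 8 h 47 min
Tue: 7:04 AM–12:05 PM = 5 h 1 min; less 60 min break → 4 h 1 min
Wed: 10:06 AM–5:50 PM = 7 h 44 min; less 60 min break → 6 h 44 min
Thu: 10:38 AM–9:25 PM = 10 h 47 min; less 60 min break → 9 h 47 min
Fri: 8:30 AM–6:46 PM = 10 h 16 min; less 60 min break → 9 h 16 min
Total: 8 h 47 min + 4 h 1 min + 6 h 44 min + 9 h 47 min + 9 h 16 min = 38 h 35 min.

38.58 hours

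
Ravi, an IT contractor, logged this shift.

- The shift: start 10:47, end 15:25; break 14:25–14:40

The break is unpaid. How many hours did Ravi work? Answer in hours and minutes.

4 h 23 min

The shift: 10:47–15:25 = 4 h 38 min; less 15 min break → 4 h 23 min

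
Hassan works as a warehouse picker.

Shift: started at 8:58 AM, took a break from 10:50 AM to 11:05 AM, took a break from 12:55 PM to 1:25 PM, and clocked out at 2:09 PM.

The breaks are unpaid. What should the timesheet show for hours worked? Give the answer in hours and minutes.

4 h 26 min

Shift: 8:58 AM–2:09 PM = 5 h 11 min; less 45 min break → 4 h 26 min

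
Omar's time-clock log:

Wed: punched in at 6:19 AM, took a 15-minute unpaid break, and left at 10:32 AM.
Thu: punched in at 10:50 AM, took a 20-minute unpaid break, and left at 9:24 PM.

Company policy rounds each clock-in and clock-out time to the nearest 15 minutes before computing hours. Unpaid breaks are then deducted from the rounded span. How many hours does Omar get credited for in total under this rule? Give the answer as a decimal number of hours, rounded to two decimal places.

14.42 hours

Wed: in 6:19 AM→6:15 AM, out 10:32 AM→10:30 AM; 4 h 15 min − 15 min = 4 h 0 min
Thu: in 10:50 AM→10:45 AM, out 9:24 PM→9:30 PM; 10 h 45 min − 20 min = 10 h 25 min
Total credited: 14 h 25 min.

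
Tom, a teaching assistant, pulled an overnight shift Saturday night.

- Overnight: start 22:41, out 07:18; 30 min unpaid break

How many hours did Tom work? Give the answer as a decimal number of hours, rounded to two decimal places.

8.12 hours

Overnight: 22:41 → midnight = 1 h 19 min; midnight → 07:18 = 7 h 18 min; span 8 h 37 min; less 30 min break → 8 h 7 min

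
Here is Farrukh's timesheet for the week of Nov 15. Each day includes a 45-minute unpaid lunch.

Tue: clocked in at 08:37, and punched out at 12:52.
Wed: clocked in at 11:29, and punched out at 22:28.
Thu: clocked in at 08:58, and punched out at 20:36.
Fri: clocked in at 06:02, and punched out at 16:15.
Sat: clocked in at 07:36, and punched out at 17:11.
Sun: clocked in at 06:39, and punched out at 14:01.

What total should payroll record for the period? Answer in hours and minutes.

49 h 32 min

Tue: 08:37–12:52 = 4 h 15 min; less 45 min break → 3 h 30 min
Wed: 11:29–22:28 = 10 h 59 min; less 45 min break → 10 h 14 min
Thu: 08:58–20:36 = 11 h 38 min; less 45 min break → 10 h 53 min
Fri: 06:02–16:15 = 10 h 13 min; less 45 min break → 9 h 28 min
Sat: 07:36–17:11 = 9 h 35 min; less 45 min break → 8 h 50 min
Sun: 06:39–14:01 = 7 h 22 min; less 45 min break → 6 h 37 min
Total: 3 h 30 min + 10 h 14 min + 10 h 53 min + 9 h 28 min + 8 h 50 min + 6 h 37 min = 49 h 32 min.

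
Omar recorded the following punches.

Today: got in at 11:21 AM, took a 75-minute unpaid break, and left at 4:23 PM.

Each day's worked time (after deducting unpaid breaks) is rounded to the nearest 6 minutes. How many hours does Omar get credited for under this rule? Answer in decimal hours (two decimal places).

Today: 11:21 AM–4:23 PM = 5 h 2 min − 75 min = 3 h 47 min → rounds to 3 h 48 min

3.80 hours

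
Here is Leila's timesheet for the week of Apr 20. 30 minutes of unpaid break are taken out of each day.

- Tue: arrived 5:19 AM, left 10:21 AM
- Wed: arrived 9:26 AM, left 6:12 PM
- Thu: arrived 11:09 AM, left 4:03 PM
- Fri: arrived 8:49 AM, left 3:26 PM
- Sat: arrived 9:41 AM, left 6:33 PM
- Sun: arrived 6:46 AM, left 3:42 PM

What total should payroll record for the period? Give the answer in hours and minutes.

40 h 7 min

Tue: 5:19 AM–10:21 AM = 5 h 2 min; less 30 min break → 4 h 32 min
Wed: 9:26 AM–6:12 PM = 8 h 46 min; less 30 min break → 8 h 16 min
Thu: 11:09 AM–4:03 PM = 4 h 54 min; less 30 min break → 4 h 24 min
Fri: 8:49 AM–3:26 PM = 6 h 37 min; less 30 min break → 6 h 7 min
Sat: 9:41 AM–6:33 PM = 8 h 52 min; less 30 min break → 8 h 22 min
Sun: 6:46 AM–3:42 PM = 8 h 56 min; less 30 min break → 8 h 26 min
Total: 4 h 32 min + 8 h 16 min + 4 h 24 min + 6 h 7 min + 8 h 22 min + 8 h 26 min = 40 h 7 min.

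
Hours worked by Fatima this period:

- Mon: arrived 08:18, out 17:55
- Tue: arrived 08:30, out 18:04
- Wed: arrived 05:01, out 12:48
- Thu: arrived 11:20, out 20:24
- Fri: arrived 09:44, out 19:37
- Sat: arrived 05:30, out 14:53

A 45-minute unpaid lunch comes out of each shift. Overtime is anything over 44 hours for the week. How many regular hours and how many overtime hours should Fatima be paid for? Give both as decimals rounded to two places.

Mon: 08:18–17:55 = 9 h 37 min; less 45 min break → 8 h 52 min
Tue: 08:30–18:04 = 9 h 34 min; less 45 min break → 8 h 49 min
Wed: 05:01–12:48 = 7 h 47 min; less 45 min break → 7 h 2 min
Thu: 11:20–20:24 = 9 h 4 min; less 45 min break → 8 h 19 min
Fri: 09:44–19:37 = 9 h 53 min; less 45 min break → 9 h 8 min
Sat: 05:30–14:53 = 9 h 23 min; less 45 min break → 8 h 38 min
Total worked: 50 h 48 min = 50.80 h.
Threshold 44 h → overtime 6 h 48 min, regular 44 h 0 min.

Regular 44.00 hours, overtime 6.80 hours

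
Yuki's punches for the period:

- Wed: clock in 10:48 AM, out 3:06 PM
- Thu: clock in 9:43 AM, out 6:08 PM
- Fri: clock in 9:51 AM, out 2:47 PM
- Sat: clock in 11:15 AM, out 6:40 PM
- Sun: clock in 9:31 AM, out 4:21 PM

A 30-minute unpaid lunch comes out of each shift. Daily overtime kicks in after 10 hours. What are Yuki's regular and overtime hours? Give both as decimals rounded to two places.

Regular 29.40 hours, overtime 0.00 hours

Wed: 10:48 AM–3:06 PM = 4 h 18 min; less 30 min break → 3 h 48 min
Thu: 9:43 AM–6:08 PM = 8 h 25 min; less 30 min break → 7 h 55 min
Fri: 9:51 AM–2:47 PM = 4 h 56 min; less 30 min break → 4 h 26 min
Sat: 11:15 AM–6:40 PM = 7 h 25 min; less 30 min break → 6 h 55 min
Sun: 9:31 AM–4:21 PM = 6 h 50 min; less 30 min break → 6 h 20 min
Wed reg 3 h 48 min / OT 0 h 0 min; Thu reg 7 h 55 min / OT 0 h 0 min; Fri reg 4 h 26 min / OT 0 h 0 min; Sat reg 6 h 55 min / OT 0 h 0 min; Sun reg 6 h 20 min / OT 0 h 0 min.
Totals: regular 29 h 24 min, overtime 0 h 0 min.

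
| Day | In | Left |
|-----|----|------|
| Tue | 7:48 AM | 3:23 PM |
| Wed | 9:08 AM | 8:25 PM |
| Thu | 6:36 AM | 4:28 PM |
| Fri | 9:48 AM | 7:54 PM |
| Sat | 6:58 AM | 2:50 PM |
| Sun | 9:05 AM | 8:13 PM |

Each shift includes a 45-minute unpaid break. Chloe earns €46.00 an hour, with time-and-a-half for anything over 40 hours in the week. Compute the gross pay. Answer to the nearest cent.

Tue: 7:48 AM–3:23 PM = 7 h 35 min; less 45 min break → 6 h 50 min
Wed: 9:08 AM–8:25 PM = 11 h 17 min; less 45 min break → 10 h 32 min
Thu: 6:36 AM–4:28 PM = 9 h 52 min; less 45 min break → 9 h 7 min
Fri: 9:48 AM–7:54 PM = 10 h 6 min; less 45 min break → 9 h 21 min
Sat: 6:58 AM–2:50 PM = 7 h 52 min; less 45 min break → 7 h 7 min
Sun: 9:05 AM–8:13 PM = 11 h 8 min; less 45 min break → 10 h 23 min
Total worked: 53 h 20 min = 3200 min.
Regular 40 h 0 min = 2400 min at €46.00/h; overtime 13 h 20 min = 800 min at €69.00/h.
Pay = (2400 × €46.00 + 800 × €69.00) ÷ 60 = €2760.00.

€2760.00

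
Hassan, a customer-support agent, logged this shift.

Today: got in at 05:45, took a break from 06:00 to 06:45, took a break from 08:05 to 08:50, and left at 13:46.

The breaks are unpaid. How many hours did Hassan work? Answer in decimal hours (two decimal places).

Today: 05:45–13:46 = 8 h 1 min; less 90 min break → 6 h 31 min

6.52 hours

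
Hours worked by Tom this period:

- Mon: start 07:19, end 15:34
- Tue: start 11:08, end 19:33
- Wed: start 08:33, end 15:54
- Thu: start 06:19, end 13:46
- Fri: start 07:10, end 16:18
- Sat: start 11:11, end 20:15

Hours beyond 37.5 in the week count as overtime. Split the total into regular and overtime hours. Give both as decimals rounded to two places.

Regular 37.50 hours, overtime 12.17 hours

Mon: 07:19–15:34 = 8 h 15 min
Tue: 11:08–19:33 = 8 h 25 min
Wed: 08:33–15:54 = 7 h 21 min
Thu: 06:19–13:46 = 7 h 27 min
Fri: 07:10–16:18 = 9 h 8 min
Sat: 11:11–20:15 = 9 h 4 min
Total worked: 49 h 40 min = 49.67 h.
Threshold 37.5 h → overtime 12 h 10 min, regular 37 h 30 min.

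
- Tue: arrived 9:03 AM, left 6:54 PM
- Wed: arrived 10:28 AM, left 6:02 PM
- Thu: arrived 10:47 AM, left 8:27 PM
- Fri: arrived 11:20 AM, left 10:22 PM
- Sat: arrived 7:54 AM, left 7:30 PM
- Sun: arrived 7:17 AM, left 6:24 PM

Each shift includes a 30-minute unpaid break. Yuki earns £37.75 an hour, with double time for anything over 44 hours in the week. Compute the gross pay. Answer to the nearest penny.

Tue: 9:03 AM–6:54 PM = 9 h 51 min; less 30 min break → 9 h 21 min
Wed: 10:28 AM–6:02 PM = 7 h 34 min; less 30 min break → 7 h 4 min
Thu: 10:47 AM–8:27 PM = 9 h 40 min; less 30 min break → 9 h 10 min
Fri: 11:20 AM–10:22 PM = 11 h 2 min; less 30 min break → 10 h 32 min
Sat: 7:54 AM–7:30 PM = 11 h 36 min; less 30 min break → 11 h 6 min
Sun: 7:17 AM–6:24 PM = 11 h 7 min; less 30 min break → 10 h 37 min
Total worked: 57 h 50 min = 3470 min.
Regular 44 h 0 min = 2640 min at £37.75/h; overtime 13 h 50 min = 830 min at £75.50/h.
Pay = (2640 × £37.75 + 830 × £75.50) ÷ 60 = £2705.42.

£2705.42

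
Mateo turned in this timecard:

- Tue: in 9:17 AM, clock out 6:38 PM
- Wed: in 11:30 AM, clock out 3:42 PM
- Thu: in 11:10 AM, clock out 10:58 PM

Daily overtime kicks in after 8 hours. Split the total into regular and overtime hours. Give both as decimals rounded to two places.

Regular 20.20 hours, overtime 5.15 hours

Tue: 9:17 AM–6:38 PM = 9 h 21 min
Wed: 11:30 AM–3:42 PM = 4 h 12 min
Thu: 11:10 AM–10:58 PM = 11 h 48 min
Tue reg 8 h 0 min / OT 1 h 21 min; Wed reg 4 h 12 min / OT 0 h 0 min; Thu reg 8 h 0 min / OT 3 h 48 min.
Totals: regular 20 h 12 min, overtime 5 h 9 min.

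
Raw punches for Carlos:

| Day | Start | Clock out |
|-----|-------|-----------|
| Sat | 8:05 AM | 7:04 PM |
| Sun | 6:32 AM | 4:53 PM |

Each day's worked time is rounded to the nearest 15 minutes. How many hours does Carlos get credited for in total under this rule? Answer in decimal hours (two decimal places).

21.25 hours

Sat: 8:05 AM–7:04 PM = 10 h 59 min → rounds to 11 h 0 min
Sun: 6:32 AM–4:53 PM = 10 h 21 min → rounds to 10 h 15 min
Total credited: 21 h 15 min.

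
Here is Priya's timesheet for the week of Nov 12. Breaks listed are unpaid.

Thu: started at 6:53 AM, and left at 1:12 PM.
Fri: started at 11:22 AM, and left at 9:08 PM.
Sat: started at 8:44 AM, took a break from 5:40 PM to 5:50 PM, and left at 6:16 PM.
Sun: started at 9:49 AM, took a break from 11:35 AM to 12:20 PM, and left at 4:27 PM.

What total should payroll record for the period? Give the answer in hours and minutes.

31 h 20 min

Thu: 6:53 AM–1:12 PM = 6 h 19 min
Fri: 11:22 AM–9:08 PM = 9 h 46 min
Sat: 8:44 AM–6:16 PM = 9 h 32 min; less 10 min break → 9 h 22 min
Sun: 9:49 AM–4:27 PM = 6 h 38 min; less 45 min break → 5 h 53 min
Total: 6 h 19 min + 9 h 46 min + 9 h 22 min + 5 h 53 min = 31 h 20 min.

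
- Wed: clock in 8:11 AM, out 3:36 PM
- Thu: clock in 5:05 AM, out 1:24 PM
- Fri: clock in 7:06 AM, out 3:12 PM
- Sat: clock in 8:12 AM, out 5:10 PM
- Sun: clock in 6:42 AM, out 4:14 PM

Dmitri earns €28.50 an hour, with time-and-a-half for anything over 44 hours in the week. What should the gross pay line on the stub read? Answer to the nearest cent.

€1206.50

Wed: 8:11 AM–3:36 PM = 7 h 25 min
Thu: 5:05 AM–1:24 PM = 8 h 19 min
Fri: 7:06 AM–3:12 PM = 8 h 6 min
Sat: 8:12 AM–5:10 PM = 8 h 58 min
Sun: 6:42 AM–4:14 PM = 9 h 32 min
Total worked: 42 h 20 min = 2540 min.
Regular 42 h 20 min = 2540 min at €28.50/h; overtime 0 h 0 min = 0 min at €42.75/h.
Pay = (2540 × €28.50 + 0 × €42.75) ÷ 60 = €1206.50.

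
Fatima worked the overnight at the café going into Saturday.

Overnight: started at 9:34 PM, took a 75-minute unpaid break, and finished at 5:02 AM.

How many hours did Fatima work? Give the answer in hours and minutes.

Overnight: 9:34 PM → midnight = 2 h 26 min; midnight → 5:02 AM = 5 h 2 min; span 7 h 28 min; less 75 min break → 6 h 13 min

6 h 13 min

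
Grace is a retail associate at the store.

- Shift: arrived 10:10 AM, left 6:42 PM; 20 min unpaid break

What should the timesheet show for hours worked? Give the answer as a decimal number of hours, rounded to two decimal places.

8.20 hours

Shift: 10:10 AM–6:42 PM = 8 h 32 min; less 20 min break → 8 h 12 min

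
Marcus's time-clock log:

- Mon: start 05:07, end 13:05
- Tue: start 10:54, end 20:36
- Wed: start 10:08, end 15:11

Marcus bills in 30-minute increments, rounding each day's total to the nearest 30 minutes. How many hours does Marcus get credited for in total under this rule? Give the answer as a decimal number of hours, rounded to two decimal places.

22.50 hours

Mon: 05:07–13:05 = 7 h 58 min → rounds to 8 h 0 min
Tue: 10:54–20:36 = 9 h 42 min → rounds to 9 h 30 min
Wed: 10:08–15:11 = 5 h 3 min → rounds to 5 h 0 min
Total credited: 22 h 30 min.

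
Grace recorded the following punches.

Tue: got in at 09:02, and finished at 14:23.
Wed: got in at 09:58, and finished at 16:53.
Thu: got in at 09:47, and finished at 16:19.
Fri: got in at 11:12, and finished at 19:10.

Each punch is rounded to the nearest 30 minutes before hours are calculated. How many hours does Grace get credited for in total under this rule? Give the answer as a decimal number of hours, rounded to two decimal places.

Tue: in 09:02→09:00, out 14:23→14:30; 5 h 30 min
Wed: in 09:58→10:00, out 16:53→17:00; 7 h 0 min
Thu: in 09:47→10:00, out 16:19→16:30; 6 h 30 min
Fri: in 11:12→11:00, out 19:10→19:00; 8 h 0 min
Total credited: 27 h 0 min.

27.00 hours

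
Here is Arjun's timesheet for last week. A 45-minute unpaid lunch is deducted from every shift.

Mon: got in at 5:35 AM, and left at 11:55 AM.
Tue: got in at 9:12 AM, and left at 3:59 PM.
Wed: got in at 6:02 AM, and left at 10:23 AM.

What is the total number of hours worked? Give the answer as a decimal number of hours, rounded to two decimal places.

15.22 hours

Mon: 5:35 AM–11:55 AM = 6 h 20 min; less 45 min break → 5 h 35 min
Tue: 9:12 AM–3:59 PM = 6 h 47 min; less 45 min break → 6 h 2 min
Wed: 6:02 AM–10:23 AM = 4 h 21 min; less 45 min break → 3 h 36 min
Total: 5 h 35 min + 6 h 2 min + 3 h 36 min = 15 h 13 min.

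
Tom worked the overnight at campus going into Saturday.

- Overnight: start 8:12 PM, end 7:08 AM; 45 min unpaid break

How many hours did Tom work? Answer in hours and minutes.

Overnight: 8:12 PM → midnight = 3 h 48 min; midnight → 7:08 AM = 7 h 8 min; span 10 h 56 min; less 45 min break → 10 h 11 min

10 h 11 min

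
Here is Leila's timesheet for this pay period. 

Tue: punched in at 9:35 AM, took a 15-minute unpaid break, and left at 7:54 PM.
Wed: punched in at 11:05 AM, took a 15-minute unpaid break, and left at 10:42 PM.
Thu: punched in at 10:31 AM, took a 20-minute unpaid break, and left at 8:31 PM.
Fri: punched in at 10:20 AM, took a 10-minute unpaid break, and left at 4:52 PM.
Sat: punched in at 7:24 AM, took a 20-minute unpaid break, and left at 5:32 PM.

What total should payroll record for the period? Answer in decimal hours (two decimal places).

47.27 hours

Tue: 9:35 AM–7:54 PM = 10 h 19 min; less 15 min break → 10 h 4 min
Wed: 11:05 AM–10:42 PM = 11 h 37 min; less 15 min break → 11 h 22 min
Thu: 10:31 AM–8:31 PM = 10 h 0 min; less 20 min break → 9 h 40 min
Fri: 10:20 AM–4:52 PM = 6 h 32 min; less 10 min break → 6 h 22 min
Sat: 7:24 AM–5:32 PM = 10 h 8 min; less 20 min break → 9 h 48 min
Total: 10 h 4 min + 11 h 22 min + 9 h 40 min + 6 h 22 min + 9 h 48 min = 47 h 16 min.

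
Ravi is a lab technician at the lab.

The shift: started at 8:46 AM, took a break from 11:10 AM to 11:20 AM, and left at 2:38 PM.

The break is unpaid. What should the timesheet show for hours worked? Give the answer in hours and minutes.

5 h 42 min

The shift: 8:46 AM–2:38 PM = 5 h 52 min; less 10 min break → 5 h 42 min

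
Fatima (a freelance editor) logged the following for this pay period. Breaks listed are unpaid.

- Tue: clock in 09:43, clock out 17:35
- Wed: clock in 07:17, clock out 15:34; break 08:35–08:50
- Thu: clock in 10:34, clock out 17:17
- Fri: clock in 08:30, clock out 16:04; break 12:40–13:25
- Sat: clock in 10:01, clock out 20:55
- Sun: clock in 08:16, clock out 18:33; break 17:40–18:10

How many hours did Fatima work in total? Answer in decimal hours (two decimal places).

50.12 hours

Tue: 09:43–17:35 = 7 h 52 min
Wed: 07:17–15:34 = 8 h 17 min; less 15 min break → 8 h 2 min
Thu: 10:34–17:17 = 6 h 43 min
Fri: 08:30–16:04 = 7 h 34 min; less 45 min break → 6 h 49 min
Sat: 10:01–20:55 = 10 h 54 min
Sun: 08:16–18:33 = 10 h 17 min; less 30 min break → 9 h 47 min
Total: 7 h 52 min + 8 h 2 min + 6 h 43 min + 6 h 49 min + 10 h 54 min + 9 h 47 min = 50 h 7 min.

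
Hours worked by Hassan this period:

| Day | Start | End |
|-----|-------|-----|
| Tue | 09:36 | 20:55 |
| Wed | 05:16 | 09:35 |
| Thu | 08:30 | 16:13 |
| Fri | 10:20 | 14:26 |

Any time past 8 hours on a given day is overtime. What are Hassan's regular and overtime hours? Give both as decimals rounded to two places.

Tue: 09:36–20:55 = 11 h 19 min
Wed: 05:16–09:35 = 4 h 19 min
Thu: 08:30–16:13 = 7 h 43 min
Fri: 10:20–14:26 = 4 h 6 min
Tue reg 8 h 0 min / OT 3 h 19 min; Wed reg 4 h 19 min / OT 0 h 0 min; Thu reg 7 h 43 min / OT 0 h 0 min; Fri reg 4 h 6 min / OT 0 h 0 min.
Totals: regular 24 h 8 min, overtime 3 h 19 min.

Regular 24.13 hours, overtime 3.32 hours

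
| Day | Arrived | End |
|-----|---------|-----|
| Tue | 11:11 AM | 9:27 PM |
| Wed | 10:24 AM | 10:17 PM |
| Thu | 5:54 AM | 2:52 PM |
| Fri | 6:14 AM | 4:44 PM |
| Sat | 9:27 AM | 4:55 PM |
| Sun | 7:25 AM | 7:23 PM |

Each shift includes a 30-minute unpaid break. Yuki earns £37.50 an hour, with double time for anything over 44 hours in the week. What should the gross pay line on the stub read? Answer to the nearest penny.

£2703.75

Tue: 11:11 AM–9:27 PM = 10 h 16 min; less 30 min break → 9 h 46 min
Wed: 10:24 AM–10:17 PM = 11 h 53 min; less 30 min break → 11 h 23 min
Thu: 5:54 AM–2:52 PM = 8 h 58 min; less 30 min break → 8 h 28 min
Fri: 6:14 AM–4:44 PM = 10 h 30 min; less 30 min break → 10 h 0 min
Sat: 9:27 AM–4:55 PM = 7 h 28 min; less 30 min break → 6 h 58 min
Sun: 7:25 AM–7:23 PM = 11 h 58 min; less 30 min break → 11 h 28 min
Total worked: 58 h 3 min = 3483 min.
Regular 44 h 0 min = 2640 min at £37.50/h; overtime 14 h 3 min = 843 min at £75.00/h.
Pay = (2640 × £37.50 + 843 × £75.00) ÷ 60 = £2703.75.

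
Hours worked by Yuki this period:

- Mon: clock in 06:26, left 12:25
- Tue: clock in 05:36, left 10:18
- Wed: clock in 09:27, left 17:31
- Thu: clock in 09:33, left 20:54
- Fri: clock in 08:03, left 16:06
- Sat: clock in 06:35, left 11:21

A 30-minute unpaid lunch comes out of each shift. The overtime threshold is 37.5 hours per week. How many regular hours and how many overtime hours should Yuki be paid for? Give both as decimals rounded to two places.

Mon: 06:26–12:25 = 5 h 59 min; less 30 min break → 5 h 29 min
Tue: 05:36–10:18 = 4 h 42 min; less 30 min break → 4 h 12 min
Wed: 09:27–17:31 = 8 h 4 min; less 30 min break → 7 h 34 min
Thu: 09:33–20:54 = 11 h 21 min; less 30 min break → 10 h 51 min
Fri: 08:03–16:06 = 8 h 3 min; less 30 min break → 7 h 33 min
Sat: 06:35–11:21 = 4 h 46 min; less 30 min break → 4 h 16 min
Total worked: 39 h 55 min = 39.92 h.
Threshold 37.5 h → overtime 2 h 25 min, regular 37 h 30 min.

Regular 37.50 hours, overtime 2.42 hours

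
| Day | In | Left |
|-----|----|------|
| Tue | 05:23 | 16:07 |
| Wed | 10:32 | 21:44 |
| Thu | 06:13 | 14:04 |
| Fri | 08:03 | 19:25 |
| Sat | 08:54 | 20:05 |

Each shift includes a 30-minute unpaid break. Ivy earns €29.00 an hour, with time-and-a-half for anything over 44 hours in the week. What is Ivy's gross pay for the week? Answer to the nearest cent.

Tue: 05:23–16:07 = 10 h 44 min; less 30 min break → 10 h 14 min
Wed: 10:32–21:44 = 11 h 12 min; less 30 min break → 10 h 42 min
Thu: 06:13–14:04 = 7 h 51 min; less 30 min break → 7 h 21 min
Fri: 08:03–19:25 = 11 h 22 min; less 30 min break → 10 h 52 min
Sat: 08:54–20:05 = 11 h 11 min; less 30 min break → 10 h 41 min
Total worked: 49 h 50 min = 2990 min.
Regular 44 h 0 min = 2640 min at €29.00/h; overtime 5 h 50 min = 350 min at €43.50/h.
Pay = (2640 × €29.00 + 350 × €43.50) ÷ 60 = €1529.75.

€1529.75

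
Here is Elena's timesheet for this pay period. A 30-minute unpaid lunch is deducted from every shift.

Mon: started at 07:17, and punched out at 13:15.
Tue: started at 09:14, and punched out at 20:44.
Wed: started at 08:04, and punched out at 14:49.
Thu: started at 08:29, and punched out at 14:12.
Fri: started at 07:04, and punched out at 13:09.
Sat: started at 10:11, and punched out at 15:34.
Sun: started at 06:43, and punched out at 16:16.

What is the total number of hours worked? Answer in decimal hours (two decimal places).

Mon: 07:17–13:15 = 5 h 58 min; less 30 min break → 5 h 28 min
Tue: 09:14–20:44 = 11 h 30 min; less 30 min break → 11 h 0 min
Wed: 08:04–14:49 = 6 h 45 min; less 30 min break → 6 h 15 min
Thu: 08:29–14:12 = 5 h 43 min; less 30 min break → 5 h 13 min
Fri: 07:04–13:09 = 6 h 5 min; less 30 min break → 5 h 35 min
Sat: 10:11–15:34 = 5 h 23 min; less 30 min break → 4 h 53 min
Sun: 06:43–16:16 = 9 h 33 min; less 30 min break → 9 h 3 min
Total: 5 h 28 min + 11 h 0 min + 6 h 15 min + 5 h 13 min + 5 h 35 min + 4 h 53 min + 9 h 3 min = 47 h 27 min.

47.45 hours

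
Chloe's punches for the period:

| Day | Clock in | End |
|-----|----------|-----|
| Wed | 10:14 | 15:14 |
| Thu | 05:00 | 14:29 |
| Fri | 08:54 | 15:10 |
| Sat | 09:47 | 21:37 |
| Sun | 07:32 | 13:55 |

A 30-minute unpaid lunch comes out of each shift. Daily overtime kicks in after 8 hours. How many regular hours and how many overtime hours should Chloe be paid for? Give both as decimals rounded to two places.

Wed: 10:14–15:14 = 5 h 0 min; less 30 min break → 4 h 30 min
Thu: 05:00–14:29 = 9 h 29 min; less 30 min break → 8 h 59 min
Fri: 08:54–15:10 = 6 h 16 min; less 30 min break → 5 h 46 min
Sat: 09:47–21:37 = 11 h 50 min; less 30 min break → 11 h 20 min
Sun: 07:32–13:55 = 6 h 23 min; less 30 min break → 5 h 53 min
Wed reg 4 h 30 min / OT 0 h 0 min; Thu reg 8 h 0 min / OT 0 h 59 min; Fri reg 5 h 46 min / OT 0 h 0 min; Sat reg 8 h 0 min / OT 3 h 20 min; Sun reg 5 h 53 min / OT 0 h 0 min.
Totals: regular 32 h 9 min, overtime 4 h 19 min.

Regular 32.15 hours, overtime 4.32 hours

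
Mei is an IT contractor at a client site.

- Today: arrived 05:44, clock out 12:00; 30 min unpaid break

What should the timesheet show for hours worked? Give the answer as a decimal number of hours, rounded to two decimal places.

Today: 05:44–12:00 = 6 h 16 min; less 30 min break → 5 h 46 min

5.77 hours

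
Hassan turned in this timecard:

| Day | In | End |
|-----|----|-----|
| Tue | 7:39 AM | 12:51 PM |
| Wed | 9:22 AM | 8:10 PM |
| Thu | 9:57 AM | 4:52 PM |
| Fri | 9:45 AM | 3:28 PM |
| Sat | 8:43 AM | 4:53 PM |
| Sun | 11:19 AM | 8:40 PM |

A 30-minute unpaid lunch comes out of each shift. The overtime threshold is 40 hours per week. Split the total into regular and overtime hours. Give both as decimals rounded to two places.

Regular 40.00 hours, overtime 3.15 hours

Tue: 7:39 AM–12:51 PM = 5 h 12 min; less 30 min break → 4 h 42 min
Wed: 9:22 AM–8:10 PM = 10 h 48 min; less 30 min break → 10 h 18 min
Thu: 9:57 AM–4:52 PM = 6 h 55 min; less 30 min break → 6 h 25 min
Fri: 9:45 AM–3:28 PM = 5 h 43 min; less 30 min break → 5 h 13 min
Sat: 8:43 AM–4:53 PM = 8 h 10 min; less 30 min break → 7 h 40 min
Sun: 11:19 AM–8:40 PM = 9 h 21 min; less 30 min break → 8 h 51 min
Total worked: 43 h 9 min = 43.15 h.
Threshold 40 h → overtime 3 h 9 min, regular 40 h 0 min.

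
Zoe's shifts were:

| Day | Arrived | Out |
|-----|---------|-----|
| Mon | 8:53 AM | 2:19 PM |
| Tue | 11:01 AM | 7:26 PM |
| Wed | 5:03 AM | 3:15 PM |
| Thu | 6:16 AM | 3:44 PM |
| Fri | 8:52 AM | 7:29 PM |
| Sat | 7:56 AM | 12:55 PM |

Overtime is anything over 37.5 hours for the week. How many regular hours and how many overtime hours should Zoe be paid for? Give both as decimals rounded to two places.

Regular 37.50 hours, overtime 11.62 hours

Mon: 8:53 AM–2:19 PM = 5 h 26 min
Tue: 11:01 AM–7:26 PM = 8 h 25 min
Wed: 5:03 AM–3:15 PM = 10 h 12 min
Thu: 6:16 AM–3:44 PM = 9 h 28 min
Fri: 8:52 AM–7:29 PM = 10 h 37 min
Sat: 7:56 AM–12:55 PM = 4 h 59 min
Total worked: 49 h 7 min = 49.12 h.
Threshold 37.5 h → overtime 11 h 37 min, regular 37 h 30 min.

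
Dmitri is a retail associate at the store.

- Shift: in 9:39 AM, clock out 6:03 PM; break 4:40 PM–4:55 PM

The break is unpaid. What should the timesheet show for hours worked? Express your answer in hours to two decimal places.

8.15 hours

Shift: 9:39 AM–6:03 PM = 8 h 24 min; less 15 min break → 8 h 9 min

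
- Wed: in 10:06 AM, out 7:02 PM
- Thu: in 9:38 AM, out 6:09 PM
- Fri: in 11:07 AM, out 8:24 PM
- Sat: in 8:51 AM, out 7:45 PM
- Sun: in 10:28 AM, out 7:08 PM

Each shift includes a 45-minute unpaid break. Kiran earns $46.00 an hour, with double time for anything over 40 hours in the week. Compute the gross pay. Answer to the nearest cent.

Wed: 10:06 AM–7:02 PM = 8 h 56 min; less 45 min break → 8 h 11 min
Thu: 9:38 AM–6:09 PM = 8 h 31 min; less 45 min break → 7 h 46 min
Fri: 11:07 AM–8:24 PM = 9 h 17 min; less 45 min break → 8 h 32 min
Sat: 8:51 AM–7:45 PM = 10 h 54 min; less 45 min break → 10 h 9 min
Sun: 10:28 AM–7:08 PM = 8 h 40 min; less 45 min break → 7 h 55 min
Total worked: 42 h 33 min = 2553 min.
Regular 40 h 0 min = 2400 min at $46.00/h; overtime 2 h 33 min = 153 min at $92.00/h.
Pay = (2400 × $46.00 + 153 × $92.00) ÷ 60 = $2074.60.

$2074.60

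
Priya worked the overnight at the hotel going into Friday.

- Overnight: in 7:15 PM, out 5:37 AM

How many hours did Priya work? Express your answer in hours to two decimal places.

Overnight: 7:15 PM → midnight = 4 h 45 min; midnight → 5:37 AM = 5 h 37 min; span 10 h 22 min

10.37 hours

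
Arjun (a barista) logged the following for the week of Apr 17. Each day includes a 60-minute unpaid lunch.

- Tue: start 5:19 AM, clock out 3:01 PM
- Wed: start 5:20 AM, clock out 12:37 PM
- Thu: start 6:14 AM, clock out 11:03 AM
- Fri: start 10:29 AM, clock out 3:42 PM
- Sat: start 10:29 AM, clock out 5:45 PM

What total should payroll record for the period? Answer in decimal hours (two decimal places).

29.28 hours

Tue: 5:19 AM–3:01 PM = 9 h 42 min; less 60 min break → 8 h 42 min
Wed: 5:20 AM–12:37 PM = 7 h 17 min; less 60 min break → 6 h 17 min
Thu: 6:14 AM–11:03 AM = 4 h 49 min; less 60 min break → 3 h 49 min
Fri: 10:29 AM–3:42 PM = 5 h 13 min; less 60 min break → 4 h 13 min
Sat: 10:29 AM–5:45 PM = 7 h 16 min; less 60 min break → 6 h 16 min
Total: 8 h 42 min + 6 h 17 min + 3 h 49 min + 4 h 13 min + 6 h 16 min = 29 h 17 min.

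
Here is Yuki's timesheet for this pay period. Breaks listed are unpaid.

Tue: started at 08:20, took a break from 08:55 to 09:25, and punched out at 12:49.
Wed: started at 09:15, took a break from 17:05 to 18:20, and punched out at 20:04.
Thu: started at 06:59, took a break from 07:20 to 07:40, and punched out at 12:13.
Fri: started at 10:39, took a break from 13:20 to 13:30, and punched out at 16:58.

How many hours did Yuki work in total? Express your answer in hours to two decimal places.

24.60 hours

Tue: 08:20–12:49 = 4 h 29 min; less 30 min break → 3 h 59 min
Wed: 09:15–20:04 = 10 h 49 min; less 75 min break → 9 h 34 min
Thu: 06:59–12:13 = 5 h 14 min; less 20 min break → 4 h 54 min
Fri: 10:39–16:58 = 6 h 19 min; less 10 min break → 6 h 9 min
Total: 3 h 59 min + 9 h 34 min + 4 h 54 min + 6 h 9 min = 24 h 36 min.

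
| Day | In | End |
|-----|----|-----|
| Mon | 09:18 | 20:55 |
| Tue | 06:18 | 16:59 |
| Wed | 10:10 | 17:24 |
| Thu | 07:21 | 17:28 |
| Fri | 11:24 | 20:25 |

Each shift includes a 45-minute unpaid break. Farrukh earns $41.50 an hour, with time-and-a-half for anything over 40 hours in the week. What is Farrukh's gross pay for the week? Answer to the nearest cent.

$1966.06

Mon: 09:18–20:55 = 11 h 37 min; less 45 min break → 10 h 52 min
Tue: 06:18–16:59 = 10 h 41 min; less 45 min break → 9 h 56 min
Wed: 10:10–17:24 = 7 h 14 min; less 45 min break → 6 h 29 min
Thu: 07:21–17:28 = 10 h 7 min; less 45 min break → 9 h 22 min
Fri: 11:24–20:25 = 9 h 1 min; less 45 min break → 8 h 16 min
Total worked: 44 h 55 min = 2695 min.
Regular 40 h 0 min = 2400 min at $41.50/h; overtime 4 h 55 min = 295 min at $62.25/h.
Pay = (2400 × $41.50 + 295 × $62.25) ÷ 60 = $1966.06.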